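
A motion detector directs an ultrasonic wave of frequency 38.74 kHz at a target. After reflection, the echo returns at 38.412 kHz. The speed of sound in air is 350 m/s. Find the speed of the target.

1.49 m/s

Double Doppler shift off a moving reflector: f₂ = f₀ · (v + u)/(v − u) (u > 0 toward emitter).
Rearranging, u = v · (f₂ − f₀)/(f₂ + f₀) = 350 × -0.328/77.152 ≈ -1.49 m/s.
So the target is moving at 1.49 m/s away from the emitter.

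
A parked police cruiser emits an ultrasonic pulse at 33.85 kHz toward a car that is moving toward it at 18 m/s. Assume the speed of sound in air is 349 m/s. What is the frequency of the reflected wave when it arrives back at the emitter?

At the car (a moving observer), f₁ = f₀ · (v + u)/v = 33.85 × 367/349 ≈ 35.6 kHz.
The reflection then acts as a moving source: f₂ = f₁ · v/(v − u) ≈ 37.5 kHz.

37.5 kHz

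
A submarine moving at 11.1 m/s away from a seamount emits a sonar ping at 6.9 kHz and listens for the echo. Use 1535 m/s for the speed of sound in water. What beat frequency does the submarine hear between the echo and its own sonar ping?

99 Hz

The seamount receives the sound from a moving source: f₁ = f₀ · v/(v + v_e) = 6.9 × 1535/1546.1 ≈ 6.8505 kHz.
On the return leg the submarine is a moving observer: f₂ = f₁ · (v − v_e)/v = 6.8505 × 1523.9/1535 ≈ 6.8009 kHz.
Equivalently f₂ = f₀ · (v − v_e)/(v + v_e).
Beat against the emitted tone (with f₀ = 6900 Hz): |f₂ − f₀| = 2v_e·f₀/(v + v_e) = 2 × 11.1 × 6900/1546.1 ≈ 99 Hz.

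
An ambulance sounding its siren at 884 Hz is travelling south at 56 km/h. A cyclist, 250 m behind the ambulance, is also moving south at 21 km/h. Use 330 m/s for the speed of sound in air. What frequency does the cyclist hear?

56 km/h = 15.56 m/s; 21 km/h = 5.833 m/s.
The cyclist is behind, so the ambulance is moving away from it while the cyclist is moving toward the ambulance.
With source receding and observer approaching, f' = f · (v + v_o)/(v + v_s).
f' = 884 × (330 + 5.833)/(330 + 15.56) = 884 × 335.83/345.56 ≈ 859 Hz.

859 Hz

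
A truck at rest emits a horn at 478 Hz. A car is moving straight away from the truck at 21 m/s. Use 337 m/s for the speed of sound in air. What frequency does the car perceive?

Only the observer moves, away from the source, so f' = f · (v − v_o)/v.
f' = 478 × (337 − 21)/337 = 478 × 316/337 ≈ 448 Hz.

448 Hz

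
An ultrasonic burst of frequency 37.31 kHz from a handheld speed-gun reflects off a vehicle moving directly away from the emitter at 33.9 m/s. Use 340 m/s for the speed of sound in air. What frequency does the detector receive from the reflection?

30.5 kHz

The vehicle first receives the wave as a moving observer: f₁ = f₀ · (v − u)/v = 37.31 × (340 − 33.9)/340 ≈ 33.6 kHz.
On reflection it acts as a source moving away from the stationary detector: f₂ = f₁ · v/(v + u) = 33.6 × 340/373.9 ≈ 30.5 kHz.
Equivalently f₂ = f₀ · (v − u)/(v + u).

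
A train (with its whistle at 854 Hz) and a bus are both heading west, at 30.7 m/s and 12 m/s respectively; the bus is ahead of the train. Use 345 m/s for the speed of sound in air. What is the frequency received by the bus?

The bus is ahead, so the train is moving toward it while the bus is moving away from the train.
General Doppler shift: f' = f · (v − v_o)/(v − v_s).
f' = 854 × (345 − 12)/(345 − 30.7) = 854 × 333/314.3 ≈ 905 Hz.

905 Hz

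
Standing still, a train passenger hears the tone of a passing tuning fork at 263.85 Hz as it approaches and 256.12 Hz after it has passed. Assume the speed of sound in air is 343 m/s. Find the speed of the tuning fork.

5.1 m/s

f₁/f₂ = (v + v_s)/(v − v_s), so v_s = v · (f₁ − f₂)/(f₁ + f₂).
v_s = 343 × (263.85 − 256.12)/(263.85 + 256.12) = 343 × 7.73/519.97 ≈ 5.1 m/s.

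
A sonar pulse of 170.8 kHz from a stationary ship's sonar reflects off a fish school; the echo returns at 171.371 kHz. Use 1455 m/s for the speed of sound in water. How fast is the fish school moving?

Double Doppler shift off a moving reflector: f₂ = f₀ · (v + u)/(v − u) (u > 0 toward emitter).
Rearranging, u = v · (f₂ − f₀)/(f₂ + f₀) = 1455 × 0.571/342.171 ≈ 2.43 m/s.
So the fish school is moving at 2.43 m/s toward the emitter.

2.43 m/s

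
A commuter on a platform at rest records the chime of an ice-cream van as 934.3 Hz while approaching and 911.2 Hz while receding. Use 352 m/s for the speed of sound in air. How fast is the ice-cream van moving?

f₁/f₂ = (v + v_s)/(v − v_s), so v_s = v · (f₁ − f₂)/(f₁ + f₂).
v_s = 352 × (934.3 − 911.2)/(934.3 + 911.2) = 352 × 23.1/1845.5 ≈ 4.4 m/s.

4.4 m/s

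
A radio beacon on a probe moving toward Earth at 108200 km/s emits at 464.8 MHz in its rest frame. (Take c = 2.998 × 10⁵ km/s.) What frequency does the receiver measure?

678.3 MHz

β = v/c = 108200/299800 = 0.3609.
Relativistic Doppler for frequency: f' = f₀ · √((1 + β)/(1 − β)).
f' = 464.8 × √(1.3609/0.6391) = 464.8 × 1.45926 ≈ 678.3 MHz.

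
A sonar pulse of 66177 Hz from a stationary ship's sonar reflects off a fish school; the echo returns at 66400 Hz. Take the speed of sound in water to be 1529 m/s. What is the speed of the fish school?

2.57 m/s

Double Doppler shift off a moving reflector: f₂ = f₀ · (v + u)/(v − u) (u > 0 toward emitter).
Rearranging, u = v · (f₂ − f₀)/(f₂ + f₀) = 1529 × 223/132577 ≈ 2.57 m/s.
So the fish school is moving at 2.57 m/s toward the emitter.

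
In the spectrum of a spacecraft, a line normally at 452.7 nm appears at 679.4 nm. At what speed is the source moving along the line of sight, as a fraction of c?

0.385c

λ'/λ₀ = 1.5008 > 1 (redshift), so the source is receding.
λ'/λ₀ = √((1 + β)/(1 − β)) for a receding source ⇒ β = (r² − 1)/(r² + 1) with r = λ'/λ₀.
β = (2.2523 − 1)/(2.2523 + 1) ≈ 0.385.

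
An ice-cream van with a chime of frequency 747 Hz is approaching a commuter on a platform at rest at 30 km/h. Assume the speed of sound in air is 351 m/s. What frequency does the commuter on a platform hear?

30 km/h = 8.333 m/s.
With the source moving toward a stationary observer, f' = f · v/(v − v_s).
f' = 747 × 351/(351 − 8.333) = 747 × 351/342.7 ≈ 765 Hz.

765 Hz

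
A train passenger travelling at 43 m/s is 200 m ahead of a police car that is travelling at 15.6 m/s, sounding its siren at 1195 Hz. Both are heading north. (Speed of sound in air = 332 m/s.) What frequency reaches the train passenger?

The train passenger is ahead, so the police car is moving toward it while the train passenger is moving away from the police car.
General Doppler shift: f' = f · (v − v_o)/(v − v_s).
f' = 1195 × (332 − 43)/(332 − 15.6) = 1195 × 289/316.4 ≈ 1092 Hz.

1092 Hz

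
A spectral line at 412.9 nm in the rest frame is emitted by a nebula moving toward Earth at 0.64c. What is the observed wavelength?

193.5 nm

Relativistic Doppler for wavelength: λ' = λ₀ · √((1 − β)/(1 + β)).
λ' = 412.9 × √(0.3600/1.6400) = 412.9 × 0.46852 ≈ 193.5 nm.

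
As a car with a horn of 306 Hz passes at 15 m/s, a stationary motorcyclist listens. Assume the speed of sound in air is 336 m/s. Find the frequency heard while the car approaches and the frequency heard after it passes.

320 Hz approaching; 293 Hz receding

Approaching: f₁ = f · v/(v − v_s) = 306 × 336/321 ≈ 320 Hz.
Receding: f₂ = f · v/(v + v_s) = 306 × 336/351 ≈ 293 Hz.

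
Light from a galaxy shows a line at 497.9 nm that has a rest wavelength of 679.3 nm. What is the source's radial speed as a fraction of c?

λ'/λ₀ = 0.7330 < 1 (blueshift), so the source is approaching.
λ'/λ₀ = √((1 − β)/(1 + β)) for an approaching source ⇒ β = (1 − r²)/(1 + r²) with r = λ'/λ₀.
β = (1 − 0.5372)/(1 + 0.5372) ≈ 0.301.

0.301c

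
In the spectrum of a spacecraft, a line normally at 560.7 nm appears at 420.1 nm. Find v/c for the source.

0.281c

λ'/λ₀ = 0.7492 < 1 (blueshift), so the source is approaching.
λ'/λ₀ = √((1 − β)/(1 + β)) for an approaching source ⇒ β = (1 − r²)/(1 + r²) with r = λ'/λ₀.
β = (1 − 0.5614)/(1 + 0.5614) ≈ 0.281.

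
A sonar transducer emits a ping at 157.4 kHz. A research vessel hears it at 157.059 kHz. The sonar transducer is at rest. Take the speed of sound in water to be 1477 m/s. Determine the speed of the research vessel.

f' < f, so the research vessel is receding.
f' = f · (v − v_o)/v ⇒ v_o = v · |f'/f − 1|.
v_o = 1477 × |157.059/157.4 − 1| = 1477 × 0.002166 ≈ 3.2 m/s.

3.2 m/s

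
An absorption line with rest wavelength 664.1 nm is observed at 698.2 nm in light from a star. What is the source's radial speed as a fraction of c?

λ'/λ₀ = 1.0513 > 1 (redshift), so the source is receding.
λ'/λ₀ = √((1 + β)/(1 − β)) for a receding source ⇒ β = (r² − 1)/(r² + 1) with r = λ'/λ₀.
β = (1.1053 − 1)/(1.1053 + 1) ≈ 0.050.

0.050c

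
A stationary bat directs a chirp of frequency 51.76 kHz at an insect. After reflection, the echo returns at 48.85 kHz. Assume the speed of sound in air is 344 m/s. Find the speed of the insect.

Double Doppler shift off a moving reflector: f₂ = f₀ · (v + u)/(v − u) (u > 0 toward emitter).
Rearranging, u = v · (f₂ − f₀)/(f₂ + f₀) = 344 × -2.91/100.61 ≈ -9.9 m/s.
So the insect is moving at 9.9 m/s away from the emitter.

9.9 m/s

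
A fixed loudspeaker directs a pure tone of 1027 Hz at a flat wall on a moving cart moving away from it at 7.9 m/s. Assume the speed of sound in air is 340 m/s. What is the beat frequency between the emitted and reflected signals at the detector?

46.6 Hz

The flat wall on a moving cart first receives the wave as a moving observer: f₁ = f₀ · (v − u)/v = 1027 × (340 − 7.9)/340 ≈ 1003.1 Hz.
The reflection then acts as a moving source: f₂ = f₁ · v/(v + u) ≈ 980.4 Hz.
Beat frequency: |f₂ − f₀| = 2u·f₀/(v + u) = 2 × 7.9 × 1027/347.9 ≈ 46.6 Hz.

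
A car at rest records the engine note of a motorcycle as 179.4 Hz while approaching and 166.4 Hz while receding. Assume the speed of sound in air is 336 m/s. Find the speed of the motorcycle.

12.6 m/s

f₁/f₂ = (v + v_s)/(v − v_s), so v_s = v · (f₁ − f₂)/(f₁ + f₂).
v_s = 336 × (179.4 − 166.4)/(179.4 + 166.4) = 336 × 13.0/345.8 ≈ 12.6 m/s.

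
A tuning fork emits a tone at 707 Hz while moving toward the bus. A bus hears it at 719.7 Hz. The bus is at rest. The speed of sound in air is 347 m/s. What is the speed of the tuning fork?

6.1 m/s

f' = f · v/(v − v_s) ⇒ v_s = v · |1 − f/f'|.
v_s = 347 × |1 − 707/719.7| = 347 × 0.01765 ≈ 6.1 m/s.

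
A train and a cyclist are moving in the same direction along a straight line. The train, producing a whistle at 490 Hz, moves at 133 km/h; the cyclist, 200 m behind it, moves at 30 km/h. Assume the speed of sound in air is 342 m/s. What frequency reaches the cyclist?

453 Hz

133 km/h = 36.94 m/s; 30 km/h = 8.333 m/s.
The cyclist is behind, so the train is moving away from it while the cyclist is moving toward the train.
With source receding and observer approaching, f' = f · (v + v_o)/(v + v_s).
f' = 490 × (342 + 8.333)/(342 + 36.94) = 490 × 350.33/378.94 ≈ 453 Hz.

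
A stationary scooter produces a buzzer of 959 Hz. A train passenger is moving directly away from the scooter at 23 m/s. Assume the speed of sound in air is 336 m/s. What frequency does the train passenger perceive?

893 Hz

Moving observer, stationary source: f' = f · (v − v_o)/v.
f' = 959 × (336 − 23)/336 = 959 × 313/336 ≈ 893 Hz.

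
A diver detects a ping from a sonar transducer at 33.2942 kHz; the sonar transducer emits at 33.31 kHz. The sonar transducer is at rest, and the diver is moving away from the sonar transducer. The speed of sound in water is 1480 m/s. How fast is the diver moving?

0.70 m/s

f' = f · (v − v_o)/v ⇒ v_o = v · |f'/f − 1|.
v_o = 1480 × |33.2942/33.31 − 1| = 1480 × 0.0004743 ≈ 0.70 m/s.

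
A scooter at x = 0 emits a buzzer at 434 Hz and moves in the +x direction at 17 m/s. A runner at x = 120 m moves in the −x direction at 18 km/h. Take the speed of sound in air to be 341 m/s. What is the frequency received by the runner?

463 Hz

18 km/h = 5 m/s.
The observer lies on the +x side, so the source is heading toward the observer and the observer is heading toward the source.
With source approaching and observer approaching, f' = f · (v + v_o)/(v − v_s).
f' = 434 × (341 + 5)/(341 − 17) = 434 × 346/324 ≈ 463 Hz.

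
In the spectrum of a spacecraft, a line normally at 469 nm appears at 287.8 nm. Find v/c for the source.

0.453c

λ'/λ₀ = 0.6136 < 1 (blueshift), so the source is approaching.
λ'/λ₀ = √((1 − β)/(1 + β)) for an approaching source ⇒ β = (1 − r²)/(1 + r²) with r = λ'/λ₀.
β = (1 − 0.3766)/(1 + 0.3766) ≈ 0.453.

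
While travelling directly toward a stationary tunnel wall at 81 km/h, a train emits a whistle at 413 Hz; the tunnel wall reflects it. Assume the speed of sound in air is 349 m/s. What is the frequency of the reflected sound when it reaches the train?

81 km/h = 22.5 m/s.
The tunnel wall receives the sound from a moving source: f₁ = f₀ · v/(v − v_e) = 413 × 349/326.5 ≈ 441 Hz.
On the return leg the train is a moving observer: f₂ = f₁ · (v + v_e)/v = 441 × 371.5/349 ≈ 470 Hz.

470 Hz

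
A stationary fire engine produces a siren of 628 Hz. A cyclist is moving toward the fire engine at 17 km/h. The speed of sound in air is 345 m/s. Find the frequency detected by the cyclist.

637 Hz

17 km/h = 4.722 m/s.
Only the observer moves, toward the source, so f' = f · (v + v_o)/v.
f' = 628 × (345 + 4.722)/345 = 628 × 349.72/345 ≈ 637 Hz.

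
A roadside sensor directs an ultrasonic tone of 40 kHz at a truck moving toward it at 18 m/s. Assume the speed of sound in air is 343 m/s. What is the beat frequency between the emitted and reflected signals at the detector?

4431 Hz

At the truck (a moving observer), f₁ = f₀ · (v + u)/v = 40 × 361/343 ≈ 42.10 kHz.
The reflection then acts as a moving source: f₂ = f₁ · v/(v − u) ≈ 44.43 kHz.
Beat frequency (with f₀ = 40000 Hz): |f₂ − f₀| = 2u·f₀/(v − u) = 2 × 18 × 40000/325 ≈ 4431 Hz.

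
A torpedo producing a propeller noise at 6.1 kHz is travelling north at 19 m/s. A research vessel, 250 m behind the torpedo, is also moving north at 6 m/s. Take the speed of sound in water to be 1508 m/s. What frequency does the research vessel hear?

6.05 kHz

The research vessel is behind, so the torpedo is moving away from it while the research vessel is moving toward the torpedo.
General Doppler shift: f' = f · (v + v_o)/(v + v_s).
f' = 6.1 × (1508 + 6)/(1508 + 19) = 6.1 × 1514/1527 ≈ 6.05 kHz.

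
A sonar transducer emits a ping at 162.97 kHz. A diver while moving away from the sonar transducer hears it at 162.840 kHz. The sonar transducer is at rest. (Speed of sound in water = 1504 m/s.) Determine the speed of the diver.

f' = f · (v − v_o)/v ⇒ v_o = v · |f'/f − 1|.
v_o = 1504 × |162.840/162.97 − 1| = 1504 × 0.0007977 ≈ 1.20 m/s.

1.20 m/s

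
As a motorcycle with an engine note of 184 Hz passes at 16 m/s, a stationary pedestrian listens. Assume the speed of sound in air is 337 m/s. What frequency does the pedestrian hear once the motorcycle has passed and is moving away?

Receding: f₂ = f · v/(v + v_s) = 184 × 337/353 ≈ 176 Hz.

176 Hz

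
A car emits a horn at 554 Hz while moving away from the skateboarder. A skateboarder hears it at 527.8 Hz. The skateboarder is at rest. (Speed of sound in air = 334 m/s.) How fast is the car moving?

16.6 m/s

f' = f · v/(v + v_s) ⇒ v_s = v · |1 − f/f'|.
v_s = 334 × |1 − 554/527.8| = 334 × 0.04964 ≈ 16.6 m/s.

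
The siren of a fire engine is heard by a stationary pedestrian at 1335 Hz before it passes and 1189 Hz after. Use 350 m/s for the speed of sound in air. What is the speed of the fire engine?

f₁/f₂ = (v + v_s)/(v − v_s), so v_s = v · (f₁ − f₂)/(f₁ + f₂).
v_s = 350 × (1335 − 1189)/(1335 + 1189) = 350 × 146/2524 ≈ 20.2 m/s.

20.2 m/s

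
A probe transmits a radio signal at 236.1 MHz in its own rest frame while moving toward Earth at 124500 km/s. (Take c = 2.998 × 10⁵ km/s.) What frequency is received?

367.3 MHz

β = v/c = 124500/299800 = 0.4153.
Relativistic Doppler for frequency: f' = f₀ · √((1 + β)/(1 − β)).
f' = 236.1 × √(1.4153/0.5847) = 236.1 × 1.55577 ≈ 367.3 MHz.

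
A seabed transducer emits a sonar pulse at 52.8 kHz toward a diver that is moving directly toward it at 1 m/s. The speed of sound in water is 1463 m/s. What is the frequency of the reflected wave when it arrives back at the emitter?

The diver first receives the wave as a moving observer: f₁ = f₀ · (v + u)/v = 52.8 × (1463 + 1)/1463 ≈ 52.8 kHz.
The reflection then acts as a moving source: f₂ = f₁ · v/(v − u) ≈ 52.9 kHz.
Equivalently f₂ = f₀ · (v + u)/(v − u).

52.9 kHz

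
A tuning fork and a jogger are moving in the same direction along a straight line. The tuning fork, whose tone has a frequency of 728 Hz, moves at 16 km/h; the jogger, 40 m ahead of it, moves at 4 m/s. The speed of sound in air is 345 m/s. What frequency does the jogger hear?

729 Hz

16 km/h = 4.444 m/s.
The jogger is ahead, so the tuning fork is moving toward it while the jogger is moving away from the tuning fork.
General Doppler shift: f' = f · (v − v_o)/(v − v_s).
f' = 728 × (345 − 4)/(345 − 4.444) = 728 × 341/340.56 ≈ 729 Hz.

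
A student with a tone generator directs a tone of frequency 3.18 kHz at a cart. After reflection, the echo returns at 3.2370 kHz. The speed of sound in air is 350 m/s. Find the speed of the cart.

Double Doppler shift off a moving reflector: f₂ = f₀ · (v + u)/(v − u) (u > 0 toward emitter).
Rearranging, u = v · (f₂ − f₀)/(f₂ + f₀) = 350 × 0.0570/6.4170 ≈ 3.1 m/s.
So the cart is moving at 3.1 m/s toward the emitter.

3.1 m/s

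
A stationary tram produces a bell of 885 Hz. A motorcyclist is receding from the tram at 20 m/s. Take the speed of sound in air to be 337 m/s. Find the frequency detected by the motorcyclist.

Moving observer, stationary source: f' = f · (v − v_o)/v.
f' = 885 × (337 − 20)/337 = 885 × 317/337 ≈ 832 Hz.

832 Hz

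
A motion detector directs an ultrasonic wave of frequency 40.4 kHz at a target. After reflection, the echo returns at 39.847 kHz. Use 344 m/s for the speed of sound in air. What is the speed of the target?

Double Doppler shift off a moving reflector: f₂ = f₀ · (v + u)/(v − u) (u > 0 toward emitter).
Rearranging, u = v · (f₂ − f₀)/(f₂ + f₀) = 344 × -0.553/80.247 ≈ -2.37 m/s.
So the target is moving at 2.37 m/s away from the emitter.

2.37 m/s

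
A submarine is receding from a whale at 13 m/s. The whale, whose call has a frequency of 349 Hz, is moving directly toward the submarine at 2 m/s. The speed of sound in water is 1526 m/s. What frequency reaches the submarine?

General Doppler shift: f' = f · (v − v_o)/(v − v_s).
f' = 349 × (1526 − 13)/(1526 − 2) = 349 × 1513/1524 ≈ 346 Hz.

346 Hz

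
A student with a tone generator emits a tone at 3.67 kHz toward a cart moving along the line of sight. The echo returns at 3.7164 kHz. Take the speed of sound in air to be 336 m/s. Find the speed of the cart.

2.11 m/s

Double Doppler shift off a moving reflector: f₂ = f₀ · (v + u)/(v − u) (u > 0 toward emitter).
Rearranging, u = v · (f₂ − f₀)/(f₂ + f₀) = 336 × 0.0464/7.3864 ≈ 2.11 m/s.
So the cart is moving at 2.11 m/s toward the emitter.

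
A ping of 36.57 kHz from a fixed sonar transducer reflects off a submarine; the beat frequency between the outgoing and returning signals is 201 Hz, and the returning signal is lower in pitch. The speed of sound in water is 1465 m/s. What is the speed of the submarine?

4.0 m/s

Double Doppler shift off a moving reflector: f₂ = f₀ · (v + u)/(v − u) (u > 0 toward emitter).
Returning signal is lower, so f₂ = f₀ − Δf = 36570 − 201 = 36369 Hz.
Rearranging, u = v · (f₂ − f₀)/(f₂ + f₀) = 1465 × -201/72939 ≈ -4.0 m/s.
So the submarine is moving at 4.0 m/s away from the emitter.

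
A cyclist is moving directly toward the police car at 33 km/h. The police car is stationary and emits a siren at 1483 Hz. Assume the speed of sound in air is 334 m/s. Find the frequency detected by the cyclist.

1524 Hz

33 km/h = 9.167 m/s.
Only the observer moves, toward the source, so f' = f · (v + v_o)/v.
f' = 1483 × (334 + 9.167)/334 = 1483 × 343.17/334 ≈ 1524 Hz.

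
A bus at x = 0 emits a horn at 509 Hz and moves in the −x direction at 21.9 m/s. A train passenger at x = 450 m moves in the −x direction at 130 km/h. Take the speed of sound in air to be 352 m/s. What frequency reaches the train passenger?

528 Hz

130 km/h = 36.11 m/s.
The observer lies on the +x side, so the source is heading away from the observer and the observer is heading toward the source.
General Doppler shift: f' = f · (v + v_o)/(v + v_s).
f' = 509 × (352 + 36.11)/(352 + 21.9) = 509 × 388.11/373.9 ≈ 528 Hz.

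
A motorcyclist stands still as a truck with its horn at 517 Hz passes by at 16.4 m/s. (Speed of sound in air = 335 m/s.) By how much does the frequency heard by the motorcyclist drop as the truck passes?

Approaching: f₁ = f · v/(v − v_s) = 517 × 335/318.6 ≈ 543.6 Hz.
Receding: f₂ = f · v/(v + v_s) = 517 × 335/351.4 ≈ 492.9 Hz.
Drop: f₁ − f₂ = 2f·v·v_s/(v² − v_s²) = 2 × 517 × 335 × 16.4/(335² − 16.4²) ≈ 50.7 Hz.

50.7 Hz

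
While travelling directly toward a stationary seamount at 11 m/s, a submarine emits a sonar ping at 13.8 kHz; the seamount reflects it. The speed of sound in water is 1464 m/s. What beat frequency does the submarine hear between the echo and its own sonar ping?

The seamount receives the sound from a moving source: f₁ = f₀ · v/(v − v_e) = 13.8 × 1464/1453 ≈ 13.904 kHz.
On the return leg the submarine is a moving observer: f₂ = f₁ · (v + v_e)/v = 13.904 × 1475/1464 ≈ 14.009 kHz.
Equivalently f₂ = f₀ · (v + v_e)/(v − v_e).
Beat against the emitted tone (with f₀ = 13800 Hz): |f₂ − f₀| = 2v_e·f₀/(v − v_e) = 2 × 11 × 13800/1453 ≈ 209 Hz.

209 Hz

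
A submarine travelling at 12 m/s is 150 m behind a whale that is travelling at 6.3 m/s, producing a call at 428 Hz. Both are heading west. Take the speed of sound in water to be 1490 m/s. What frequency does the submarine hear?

430 Hz

The submarine is behind, so the whale is moving away from it while the submarine is moving toward the whale.
Both move, so f' = f · (v + v_o)/(v + v_s).
f' = 428 × (1490 + 12)/(1490 + 6.3) = 428 × 1502/1496.3 ≈ 430 Hz.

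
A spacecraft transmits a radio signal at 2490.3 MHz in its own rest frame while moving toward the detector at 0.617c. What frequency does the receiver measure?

Relativistic Doppler for frequency: f' = f₀ · √((1 + β)/(1 − β)).
f' = 2490.3 × √(1.6170/0.3830) = 2490.3 × 2.05473 ≈ 5116.9 MHz.

5116.9 MHz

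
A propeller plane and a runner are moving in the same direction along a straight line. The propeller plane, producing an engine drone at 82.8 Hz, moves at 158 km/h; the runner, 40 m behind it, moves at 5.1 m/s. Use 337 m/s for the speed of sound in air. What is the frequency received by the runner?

158 km/h = 43.89 m/s.
The runner is behind, so the propeller plane is moving away from it while the runner is moving toward the propeller plane.
General Doppler shift: f' = f · (v + v_o)/(v + v_s).
f' = 82.8 × (337 + 5.1)/(337 + 43.89) = 82.8 × 342.1/380.89 ≈ 74 Hz.

74 Hz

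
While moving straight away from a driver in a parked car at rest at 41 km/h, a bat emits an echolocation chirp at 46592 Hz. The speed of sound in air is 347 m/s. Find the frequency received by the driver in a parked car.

41 km/h = 11.39 m/s.
Moving source, stationary observer: f' = f · v/(v + v_s) since the source is receding.
f' = 46592 × 347/(347 + 11.39) = 46592 × 347/358.4 ≈ 45111 Hz.

45111 Hz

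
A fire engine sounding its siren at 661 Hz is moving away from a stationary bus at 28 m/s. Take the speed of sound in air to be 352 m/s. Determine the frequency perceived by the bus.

Moving source, stationary observer: f' = f · v/(v + v_s) since the source is receding.
f' = 661 × 352/(352 + 28) = 661 × 352/380 ≈ 612 Hz.

612 Hz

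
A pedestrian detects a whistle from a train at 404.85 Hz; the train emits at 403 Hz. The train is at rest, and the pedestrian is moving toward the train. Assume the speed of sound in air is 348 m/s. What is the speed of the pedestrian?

f' = f · (v + v_o)/v ⇒ v_o = v · |f'/f − 1|.
v_o = 348 × |404.85/403 − 1| = 348 × 0.004591 ≈ 1.60 m/s.

1.60 m/s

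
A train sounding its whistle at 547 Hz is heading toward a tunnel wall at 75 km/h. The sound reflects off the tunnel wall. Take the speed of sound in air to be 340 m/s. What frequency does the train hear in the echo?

618 Hz

75 km/h = 20.83 m/s.
The tunnel wall receives the sound from a moving source: f₁ = f₀ · v/(v − v_e) = 547 × 340/319.17 ≈ 583 Hz.
On the return leg the train is a moving observer: f₂ = f₁ · (v + v_e)/v = 583 × 360.83/340 ≈ 618 Hz.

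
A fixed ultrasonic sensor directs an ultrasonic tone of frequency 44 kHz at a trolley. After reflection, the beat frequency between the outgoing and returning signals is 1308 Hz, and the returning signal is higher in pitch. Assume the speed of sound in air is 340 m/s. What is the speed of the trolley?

5.0 m/s

Double Doppler shift off a moving reflector: f₂ = f₀ · (v + u)/(v − u) (u > 0 toward emitter).
Returning signal is higher, so f₂ = f₀ + Δf = 44000 + 1308 = 45308 Hz.
Rearranging, u = v · (f₂ − f₀)/(f₂ + f₀) = 340 × 1308/89308 ≈ 5.0 m/s.
So the trolley is moving at 5.0 m/s toward the emitter.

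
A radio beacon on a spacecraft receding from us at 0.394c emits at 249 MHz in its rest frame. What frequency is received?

164.2 MHz

Relativistic Doppler for frequency: f' = f₀ · √((1 − β)/(1 + β)).
f' = 249 × √(0.6060/1.3940) = 249 × 0.65933 ≈ 164.2 MHz.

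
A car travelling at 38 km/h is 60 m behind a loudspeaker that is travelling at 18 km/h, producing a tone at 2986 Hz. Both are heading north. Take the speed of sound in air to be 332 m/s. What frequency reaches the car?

18 km/h = 5 m/s; 38 km/h = 10.56 m/s.
The car is behind, so the loudspeaker is moving away from it while the car is moving toward the loudspeaker.
General Doppler shift: f' = f · (v + v_o)/(v + v_s).
f' = 2986 × (332 + 10.56)/(332 + 5) = 2986 × 342.56/337 ≈ 3035 Hz.

3035 Hz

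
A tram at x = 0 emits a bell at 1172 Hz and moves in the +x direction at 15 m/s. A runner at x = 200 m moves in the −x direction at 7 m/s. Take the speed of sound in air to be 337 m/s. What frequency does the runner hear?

The observer lies on the +x side, so the source is heading toward the observer and the observer is heading toward the source.
Both move, so f' = f · (v + v_o)/(v − v_s).
f' = 1172 × (337 + 7)/(337 − 15) = 1172 × 344/322 ≈ 1252 Hz.

1252 Hz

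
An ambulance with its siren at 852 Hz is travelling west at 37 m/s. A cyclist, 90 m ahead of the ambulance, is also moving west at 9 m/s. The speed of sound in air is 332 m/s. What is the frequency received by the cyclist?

933 Hz

The cyclist is ahead, so the ambulance is moving toward it while the cyclist is moving away from the ambulance.
With source approaching and observer receding, f' = f · (v − v_o)/(v − v_s).
f' = 852 × (332 − 9)/(332 − 37) = 852 × 323/295 ≈ 933 Hz.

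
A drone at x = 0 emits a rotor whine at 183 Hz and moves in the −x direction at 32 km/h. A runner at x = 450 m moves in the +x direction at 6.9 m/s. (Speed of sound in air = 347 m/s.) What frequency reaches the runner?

175 Hz

32 km/h = 8.889 m/s.
The observer lies on the +x side, so the source is heading away from the observer and the observer is heading away from the source.
Both move, so f' = f · (v − v_o)/(v + v_s).
f' = 183 × (347 − 6.9)/(347 + 8.889) = 183 × 340.1/355.89 ≈ 175 Hz.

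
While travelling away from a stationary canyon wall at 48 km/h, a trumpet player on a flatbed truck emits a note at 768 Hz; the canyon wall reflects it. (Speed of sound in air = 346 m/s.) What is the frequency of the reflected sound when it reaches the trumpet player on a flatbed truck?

48 km/h = 13.33 m/s.
The canyon wall receives the sound from a moving source: f₁ = f₀ · v/(v + v_e) = 768 × 346/359.33 ≈ 740 Hz.
On the return leg the trumpet player on a flatbed truck is a moving observer: f₂ = f₁ · (v − v_e)/v = 740 × 332.67/346 ≈ 711 Hz.

711 Hz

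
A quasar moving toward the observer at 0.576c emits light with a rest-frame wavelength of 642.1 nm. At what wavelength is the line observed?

Relativistic Doppler for wavelength: λ' = λ₀ · √((1 − β)/(1 + β)).
λ' = 642.1 × √(0.4240/1.5760) = 642.1 × 0.51869 ≈ 333.0 nm.

333.0 nm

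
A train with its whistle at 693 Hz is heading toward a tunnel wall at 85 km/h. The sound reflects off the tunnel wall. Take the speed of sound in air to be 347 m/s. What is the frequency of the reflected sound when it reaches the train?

794 Hz

85 km/h = 23.61 m/s.
The tunnel wall receives the sound from a moving source: f₁ = f₀ · v/(v − v_e) = 693 × 347/323.39 ≈ 744 Hz.
On the return leg the train is a moving observer: f₂ = f₁ · (v + v_e)/v = 744 × 370.61/347 ≈ 794 Hz.
Equivalently f₂ = f₀ · (v + v_e)/(v − v_e).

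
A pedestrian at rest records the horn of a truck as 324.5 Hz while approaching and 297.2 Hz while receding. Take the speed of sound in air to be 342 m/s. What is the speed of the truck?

15.0 m/s

f₁/f₂ = (v + v_s)/(v − v_s), so v_s = v · (f₁ − f₂)/(f₁ + f₂).
v_s = 342 × (324.5 − 297.2)/(324.5 + 297.2) = 342 × 27.3/621.7 ≈ 15.0 m/s.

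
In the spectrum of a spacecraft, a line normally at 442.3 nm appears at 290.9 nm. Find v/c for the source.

0.396c

λ'/λ₀ = 0.6577 < 1 (blueshift), so the source is approaching.
λ'/λ₀ = √((1 − β)/(1 + β)) for an approaching source ⇒ β = (1 − r²)/(1 + r²) with r = λ'/λ₀.
β = (1 − 0.4326)/(1 + 0.4326) ≈ 0.396.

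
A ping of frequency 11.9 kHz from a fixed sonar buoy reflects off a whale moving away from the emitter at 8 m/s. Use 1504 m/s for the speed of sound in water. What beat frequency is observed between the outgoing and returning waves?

At the whale (a moving observer), f₁ = f₀ · (v − u)/v = 11.9 × 1496/1504 ≈ 11.8367 kHz.
The reflection then acts as a moving source: f₂ = f₁ · v/(v + u) ≈ 11.7741 kHz.
Equivalently f₂ = f₀ · (v − u)/(v + u).
Beat frequency (with f₀ = 11900 Hz): |f₂ − f₀| = 2u·f₀/(v + u) = 2 × 8 × 11900/1512 ≈ 126 Hz.

126 Hz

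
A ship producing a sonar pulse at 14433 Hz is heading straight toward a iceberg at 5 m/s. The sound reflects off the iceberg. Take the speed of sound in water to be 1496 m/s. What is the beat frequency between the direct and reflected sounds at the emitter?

The iceberg receives the sound from a moving source: f₁ = f₀ · v/(v − v_e) = 14433 × 1496/1491 ≈ 14481.4 Hz.
On the return leg the ship is a moving observer: f₂ = f₁ · (v + v_e)/v = 14481.4 × 1501/1496 ≈ 14529.8 Hz.
Equivalently f₂ = f₀ · (v + v_e)/(v − v_e).
Beat against the emitted tone: |f₂ − f₀| = 2v_e·f₀/(v − v_e) = 2 × 5 × 14433/1491 ≈ 97 Hz.

97 Hz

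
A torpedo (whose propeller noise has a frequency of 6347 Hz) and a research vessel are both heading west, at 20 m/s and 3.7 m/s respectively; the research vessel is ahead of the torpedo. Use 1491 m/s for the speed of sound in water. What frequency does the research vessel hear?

The research vessel is ahead, so the torpedo is moving toward it while the research vessel is moving away from the torpedo.
Both move, so f' = f · (v − v_o)/(v − v_s).
f' = 6347 × (1491 − 3.7)/(1491 − 20) = 6347 × 1487.3/1471 ≈ 6417 Hz.

6417 Hz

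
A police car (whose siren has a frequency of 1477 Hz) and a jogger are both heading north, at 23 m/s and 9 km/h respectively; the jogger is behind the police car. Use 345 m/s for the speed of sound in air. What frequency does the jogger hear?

1395 Hz

9 km/h = 2.5 m/s.
The jogger is behind, so the police car is moving away from it while the jogger is moving toward the police car.
With source receding and observer approaching, f' = f · (v + v_o)/(v + v_s).
f' = 1477 × (345 + 2.5)/(345 + 23) = 1477 × 347.5/368 ≈ 1395 Hz.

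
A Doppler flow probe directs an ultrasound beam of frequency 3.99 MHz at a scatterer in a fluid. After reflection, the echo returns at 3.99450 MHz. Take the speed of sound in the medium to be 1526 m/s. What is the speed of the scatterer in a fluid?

Double Doppler shift off a moving reflector: f₂ = f₀ · (v + u)/(v − u) (u > 0 toward emitter).
Rearranging, u = v · (f₂ − f₀)/(f₂ + f₀) = 1526 × 0.00450/7.98450 ≈ 0.86 m/s.
So the scatterer in a fluid is moving at 0.86 m/s toward the emitter.

0.86 m/s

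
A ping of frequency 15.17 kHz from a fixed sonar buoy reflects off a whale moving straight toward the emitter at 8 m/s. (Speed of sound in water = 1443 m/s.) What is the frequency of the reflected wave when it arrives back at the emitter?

At the whale (a moving observer), f₁ = f₀ · (v + u)/v = 15.17 × 1451/1443 ≈ 15.25 kHz.
The reflection then acts as a moving source: f₂ = f₁ · v/(v − u) ≈ 15.34 kHz.
Equivalently f₂ = f₀ · (v + u)/(v − u).

15.34 kHz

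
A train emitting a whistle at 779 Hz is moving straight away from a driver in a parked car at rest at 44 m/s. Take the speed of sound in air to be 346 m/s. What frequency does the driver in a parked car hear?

With the source moving away from a stationary observer, f' = f · v/(v + v_s).
f' = 779 × 346/(346 + 44) = 779 × 346/390 ≈ 691 Hz.

691 Hz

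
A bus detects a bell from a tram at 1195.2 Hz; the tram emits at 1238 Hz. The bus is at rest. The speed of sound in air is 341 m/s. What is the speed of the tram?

f' < f, so the tram is receding.
f' = f · v/(v + v_s) ⇒ v_s = v · |1 − f/f'|.
v_s = 341 × |1 − 1238/1195.2| = 341 × 0.03581 ≈ 12.2 m/s.

12.2 m/s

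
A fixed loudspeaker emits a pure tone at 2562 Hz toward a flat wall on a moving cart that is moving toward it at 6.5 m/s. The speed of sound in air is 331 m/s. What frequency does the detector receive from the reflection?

2665 Hz

At the flat wall on a moving cart (a moving observer), f₁ = f₀ · (v + u)/v = 2562 × 337.5/331 ≈ 2612 Hz.
On reflection it acts as a source moving toward the stationary detector: f₂ = f₁ · v/(v − u) = 2612 × 331/324.5 ≈ 2665 Hz.
Equivalently f₂ = f₀ · (v + u)/(v − u).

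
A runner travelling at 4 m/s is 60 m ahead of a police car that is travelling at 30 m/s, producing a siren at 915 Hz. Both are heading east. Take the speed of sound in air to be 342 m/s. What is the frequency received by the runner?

The runner is ahead, so the police car is moving toward it while the runner is moving away from the police car.
With source approaching and observer receding, f' = f · (v − v_o)/(v − v_s).
f' = 915 × (342 − 4)/(342 − 30) = 915 × 338/312 ≈ 991 Hz.

991 Hz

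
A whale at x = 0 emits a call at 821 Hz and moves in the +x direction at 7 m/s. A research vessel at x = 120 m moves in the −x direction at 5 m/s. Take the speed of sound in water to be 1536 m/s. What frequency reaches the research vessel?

827 Hz

The observer lies on the +x side, so the source is heading toward the observer and the observer is heading toward the source.
Both move, so f' = f · (v + v_o)/(v − v_s).
f' = 821 × (1536 + 5)/(1536 − 7) = 821 × 1541/1529 ≈ 827 Hz.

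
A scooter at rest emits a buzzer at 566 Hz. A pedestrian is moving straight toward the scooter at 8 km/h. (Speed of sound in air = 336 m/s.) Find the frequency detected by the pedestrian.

570 Hz

8 km/h = 2.222 m/s.
Only the observer moves, toward the source, so f' = f · (v + v_o)/v.
f' = 566 × (336 + 2.222)/336 = 566 × 338.22/336 ≈ 570 Hz.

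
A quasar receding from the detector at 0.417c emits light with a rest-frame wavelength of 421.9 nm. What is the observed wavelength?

Relativistic Doppler for wavelength: λ' = λ₀ · √((1 + β)/(1 − β)).
λ' = 421.9 × √(1.4170/0.5830) = 421.9 × 1.55902 ≈ 657.7 nm.

657.7 nm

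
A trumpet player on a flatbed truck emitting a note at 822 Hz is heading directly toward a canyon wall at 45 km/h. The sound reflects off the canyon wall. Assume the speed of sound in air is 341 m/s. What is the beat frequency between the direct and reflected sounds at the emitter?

45 km/h = 12.5 m/s.
The canyon wall receives the sound from a moving source: f₁ = f₀ · v/(v − v_e) = 822 × 341/328.5 ≈ 853.3 Hz.
On the return leg the trumpet player on a flatbed truck is a moving observer: f₂ = f₁ · (v + v_e)/v = 853.3 × 353.5/341 ≈ 884.6 Hz.
Equivalently f₂ = f₀ · (v + v_e)/(v − v_e).
Beat against the emitted tone: |f₂ − f₀| = 2v_e·f₀/(v − v_e) = 2 × 12.5 × 822/328.5 ≈ 63 Hz.

63 Hz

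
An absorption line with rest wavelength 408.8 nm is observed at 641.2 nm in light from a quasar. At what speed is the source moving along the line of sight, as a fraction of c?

λ'/λ₀ = 1.5685 > 1 (redshift), so the source is receding.
λ'/λ₀ = √((1 + β)/(1 − β)) for a receding source ⇒ β = (r² − 1)/(r² + 1) with r = λ'/λ₀.
β = (2.4602 − 1)/(2.4602 + 1) ≈ 0.422.

0.422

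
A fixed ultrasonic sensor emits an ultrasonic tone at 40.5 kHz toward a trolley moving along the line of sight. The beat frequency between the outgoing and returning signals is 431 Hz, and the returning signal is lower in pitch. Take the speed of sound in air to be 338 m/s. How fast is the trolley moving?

Double Doppler shift off a moving reflector: f₂ = f₀ · (v + u)/(v − u) (u > 0 toward emitter).
Returning signal is lower, so f₂ = f₀ − Δf = 40500 − 431 = 40069 Hz.
Rearranging, u = v · (f₂ − f₀)/(f₂ + f₀) = 338 × -431/80569 ≈ -1.81 m/s.
So the trolley is moving at 1.81 m/s away from the emitter.

1.81 m/s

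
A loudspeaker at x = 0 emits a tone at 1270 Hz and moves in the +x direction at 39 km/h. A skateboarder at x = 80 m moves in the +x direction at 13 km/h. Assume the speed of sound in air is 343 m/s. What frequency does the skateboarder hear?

39 km/h = 10.83 m/s; 13 km/h = 3.611 m/s.
The observer lies on the +x side, so the source is heading toward the observer and the observer is heading away from the source.
General Doppler shift: f' = f · (v − v_o)/(v − v_s).
f' = 1270 × (343 − 3.611)/(343 − 10.83) = 1270 × 339.39/332.17 ≈ 1298 Hz.

1298 Hz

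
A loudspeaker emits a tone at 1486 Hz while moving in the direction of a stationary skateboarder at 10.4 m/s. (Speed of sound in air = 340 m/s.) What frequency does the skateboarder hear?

1533 Hz

Only the source moves, toward the listener, so f' = f · v/(v − v_s).
f' = 1486 × 340/(340 − 10.4) = 1486 × 340/329.6 ≈ 1533 Hz.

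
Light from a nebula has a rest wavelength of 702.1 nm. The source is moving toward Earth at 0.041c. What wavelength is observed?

Relativistic Doppler for wavelength: λ' = λ₀ · √((1 − β)/(1 + β)).
λ' = 702.1 × √(0.9590/1.0410) = 702.1 × 0.95981 ≈ 673.9 nm.

673.9 nm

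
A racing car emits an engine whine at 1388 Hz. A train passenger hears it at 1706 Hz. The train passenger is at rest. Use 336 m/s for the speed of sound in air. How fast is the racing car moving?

f' > f, so the racing car is approaching.
f' = f · v/(v − v_s) ⇒ v_s = v · |1 − f/f'|.
v_s = 336 × |1 − 1388/1706| = 336 × 0.1864 ≈ 63 m/s.

63 m/s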